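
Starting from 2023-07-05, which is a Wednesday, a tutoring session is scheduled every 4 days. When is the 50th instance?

The 50th occurrence is 49 intervals after the first: 49 × 4 = 196 days after 2023-07-05.
July has 31 days — 26 days to the end of July leaves 170.
August has 31 days (139 left).
September has 30 days (109 left).
October has 31 days (78 left).
November has 30 days (48 left).
December has 31 days (17 left).
17 days into January → 2024-01-17.

2024-01-17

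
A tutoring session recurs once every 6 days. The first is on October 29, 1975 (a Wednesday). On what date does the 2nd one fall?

The 2nd occurrence is 1 interval after the first: 1 × 6 = 6 days after October 29, 1975.
October has 31 days — 2 days to the end of October leaves 4.
4 days into November → November 4, 1975.

November 4, 1975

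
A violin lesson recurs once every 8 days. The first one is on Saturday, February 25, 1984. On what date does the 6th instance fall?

The 6th occurrence is 5 intervals after the first: 5 × 8 = 40 days after February 25, 1984.
February has 29 days — 4 days to the end of February leaves 36.
March has 31 days (5 left).
5 days into April → April 5, 1984.

April 5, 1984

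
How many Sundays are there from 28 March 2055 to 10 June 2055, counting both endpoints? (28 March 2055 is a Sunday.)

28 March 2055 is a Sunday; the first Sunday on or after it is 28 March 2055.
From 28 March 2055 to 10 June 2055: 3 + 30 + 31 + 10 = 74 days (rest of March, April, May, June).
74 ÷ 7 = 10 full weeks with remainder 4, so 10 more Sundays after the first → 11.

11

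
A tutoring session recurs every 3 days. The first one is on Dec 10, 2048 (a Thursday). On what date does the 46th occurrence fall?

The 46th occurrence is 45 intervals after the first: 45 × 3 = 135 days after Dec 10, 2048.
Dec has 31 days — 21 days to the end of Dec leaves 114.
Jan has 31 days (83 left).
Feb has 28 days (55 left).
Mar has 31 days (24 left).
24 days into Apr → Apr 24, 2049.

Apr 24, 2049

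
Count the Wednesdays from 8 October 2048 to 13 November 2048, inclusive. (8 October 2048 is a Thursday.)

8 October 2048 is a Thursday; the first Wednesday on or after it is 14 October 2048 (6 days later).
From 14 October 2048 to 13 November 2048: 17 + 13 = 30 days (rest of October, November).
30 ÷ 7 = 4 full weeks with remainder 2, so 4 more Wednesdays after the first → 5.

5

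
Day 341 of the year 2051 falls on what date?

2051-12-07

January has 31 days (341 − 31 = 310 remain).
February has 28 days (310 − 28 = 282 remain).
March has 31 days (282 − 31 = 251 remain).
April has 30 days (251 − 30 = 221 remain).
May has 31 days (221 − 31 = 190 remain).
June has 30 days (190 − 30 = 160 remain).
July has 31 days (160 − 31 = 129 remain).
August has 31 days (129 − 31 = 98 remain).
September has 30 days (98 − 30 = 68 remain).
October has 31 days (68 − 31 = 37 remain).
November has 30 days (37 − 30 = 7 remain).
7 into December → December 7.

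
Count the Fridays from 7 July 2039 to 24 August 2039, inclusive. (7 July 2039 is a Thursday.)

7

7 July 2039 is a Thursday; the first Friday on or after it is 8 July 2039 (1 day later).
From 8 July 2039 to 24 August 2039: 23 + 24 = 47 days (rest of July, August).
47 ÷ 7 = 6 full weeks with remainder 5, so 6 more Fridays after the first → 7.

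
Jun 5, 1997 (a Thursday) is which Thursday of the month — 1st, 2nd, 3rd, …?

1st

Day 5 falls in week ⌈5/7⌉ of the month.
Days 1–7 hold the 1st Thursday, 8–14 the 2nd, 15–21 the 3rd, 22–28 the 4th, 29–31 the 5th.
5 is in the range for the 1st.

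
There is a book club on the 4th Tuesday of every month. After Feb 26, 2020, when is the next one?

Mar 24, 2020

Feb 2020 starts on a Saturday; its first Tuesday is the 4th, so the 4th Tuesday is the 25th — Feb 25, 2020.
That is not after Feb 26, 2020, so look at Mar 2020.
Mar 2020 starts on a Sunday; its first Tuesday is the 3rd, so the 4th Tuesday is the 24th — Mar 24, 2020.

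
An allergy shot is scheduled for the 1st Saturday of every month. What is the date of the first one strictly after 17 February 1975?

February 1975 starts on a Saturday, so its 1st Saturday is 1 February 1975.
That is not after 17 February 1975, so look at March 1975.
March 1975 starts on a Saturday, so its 1st Saturday is 1 March 1975.

1 March 1975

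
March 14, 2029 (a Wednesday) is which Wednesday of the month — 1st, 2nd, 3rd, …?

2nd

Day 14 falls in week ⌈14/7⌉ of the month.
Days 1–7 hold the 1st Wednesday, 8–14 the 2nd, 15–21 the 3rd, 22–28 the 4th, 29–31 the 5th.
14 is in the range for the 2nd.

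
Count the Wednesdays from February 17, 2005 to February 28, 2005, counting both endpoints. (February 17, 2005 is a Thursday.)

February 17, 2005 is a Thursday; the first Wednesday on or after it is February 23, 2005 (6 days later).
From February 23, 2005 to February 28, 2005 is 28 − 23 = 5 days.
5 ÷ 7 = 0 full weeks with remainder 5, so 0 more Wednesdays after the first → 1.

1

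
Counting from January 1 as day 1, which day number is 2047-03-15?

Days in months before March: 31 + 28 = 59.
Plus 15 days into March → day 74.

74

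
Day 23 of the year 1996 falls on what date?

1996-01-23

23 into January → January 23.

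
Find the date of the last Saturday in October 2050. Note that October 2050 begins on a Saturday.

October 2050 begins on a Saturday, so the first Saturday is October 1.
October 2050 has 31 days. Adding weeks: 1, 8, 15, 22, 29 — the last one ≤ 31 is the 29th.

2050-10-29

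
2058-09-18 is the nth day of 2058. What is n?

261

Days in months before September: 31 + 28 + 31 + 30 + 31 + 30 + 31 + 31 = 243.
Plus 18 days into September → day 261.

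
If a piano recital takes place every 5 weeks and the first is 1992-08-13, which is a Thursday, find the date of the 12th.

The 12th occurrence is 11 intervals after the first: 11 × 35 = 385 days after 1992-08-13.
August has 31 days — 18 days to the end of August leaves 367.
September has 30 days (337 left).
October has 31 days (306 left).
November has 30 days (276 left).
December has 31 days (245 left).
January has 31 days (214 left).
February has 28 days (186 left).
March has 31 days (155 left).
April has 30 days (125 left).
May has 31 days (94 left).
June has 30 days (64 left).
July has 31 days (33 left).
August has 31 days (2 left).
2 days into September → 1993-09-02.

1993-09-02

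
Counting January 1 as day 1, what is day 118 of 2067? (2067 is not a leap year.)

January has 31 days (118 − 31 = 87 remain).
February has 28 days (87 − 28 = 59 remain).
March has 31 days (59 − 31 = 28 remain).
28 into April → April 28.

April 28, 2067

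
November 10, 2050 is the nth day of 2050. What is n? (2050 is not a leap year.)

Days in months before November: 31 + 28 + 31 + 30 + 31 + 30 + 31 + 31 + 30 + 31 = 304.
Plus 10 days into November → day 314.

314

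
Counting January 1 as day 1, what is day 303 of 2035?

Jan has 31 days (303 − 31 = 272 remain).
Feb has 28 days (272 − 28 = 244 remain).
Mar has 31 days (244 − 31 = 213 remain).
Apr has 30 days (213 − 30 = 183 remain).
May has 31 days (183 − 31 = 152 remain).
Jun has 30 days (152 − 30 = 122 remain).
Jul has 31 days (122 − 31 = 91 remain).
Aug has 31 days (91 − 31 = 60 remain).
Sep has 30 days (60 − 30 = 30 remain).
30 into Oct → Oct 30.

Oct 30, 2035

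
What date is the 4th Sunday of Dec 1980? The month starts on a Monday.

Dec 1980 begins on a Monday, so the first Sunday is Dec 7 (6 days later).
The 4th Sunday is 3 weeks later: 7 + 21 = 28.

Dec 28, 1980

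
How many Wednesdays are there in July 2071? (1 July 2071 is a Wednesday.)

1 July 2071 is a Wednesday; the first Wednesday on or after it is 1 July 2071.
From 1 July 2071 to 31 July 2071 is 31 − 1 = 30 days.
30 ÷ 7 = 4 full weeks with remainder 2, so 4 more Wednesdays after the first → 5.

5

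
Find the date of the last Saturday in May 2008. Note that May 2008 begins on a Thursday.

May 2008 begins on a Thursday, so the first Saturday is May 3 (2 days later).
May 2008 has 31 days. Adding weeks: 3, 10, 17, 24, 31 — the last one ≤ 31 is the 31st.

2008-05-31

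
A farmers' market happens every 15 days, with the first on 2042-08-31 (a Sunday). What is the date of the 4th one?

2042-10-15

The 4th occurrence is 3 intervals after the first: 3 × 15 = 45 days after 2042-08-31.
August has 31 days — 0 days to the end of August leaves 45.
September has 30 days (15 left).
15 days into October → 2042-10-15.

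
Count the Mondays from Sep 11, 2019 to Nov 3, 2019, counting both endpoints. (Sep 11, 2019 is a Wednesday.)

Sep 11, 2019 is a Wednesday; the first Monday on or after it is Sep 16, 2019 (5 days later).
From Sep 16, 2019 to Nov 3, 2019: 14 + 31 + 3 = 48 days (rest of Sep, Oct, Nov).
48 ÷ 7 = 6 full weeks with remainder 6, so 6 more Mondays after the first → 7.

7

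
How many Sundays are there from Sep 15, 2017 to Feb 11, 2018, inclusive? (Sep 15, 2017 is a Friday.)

22

Sep 15, 2017 is a Friday; the first Sunday on or after it is Sep 17, 2017 (2 days later).
From Sep 17, 2017 to Feb 11, 2018: 13 + 31 + 30 + 31 + 31 + 11 = 147 days (rest of Sep, Oct, Nov, Dec, Jan, Feb).
147 ÷ 7 = 21 full weeks with remainder 0, so 21 more Sundays after the first → 22.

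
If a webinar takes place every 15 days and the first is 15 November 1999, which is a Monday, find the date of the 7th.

13 February 2000

The 7th occurrence is 6 intervals after the first: 6 × 15 = 90 days after 15 November 1999.
November has 30 days — 15 days to the end of November leaves 75.
December has 31 days (44 left).
January has 31 days (13 left).
13 days into February → 13 February 2000.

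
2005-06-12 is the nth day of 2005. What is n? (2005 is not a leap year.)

Days in months before June: 31 + 28 + 31 + 30 + 31 = 151.
Plus 12 days into June → day 163.

163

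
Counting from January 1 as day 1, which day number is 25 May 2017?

145

Days in months before May: 31 + 28 + 31 + 30 = 120.
Plus 25 days into May → day 145.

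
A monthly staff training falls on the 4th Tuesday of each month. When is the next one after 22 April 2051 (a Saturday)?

April 2051 starts on a Saturday; its first Tuesday is the 4th, so the 4th Tuesday is the 25th — 25 April 2051.
25 April 2051 is after 22 April 2051, so that is the next one.

25 April 2051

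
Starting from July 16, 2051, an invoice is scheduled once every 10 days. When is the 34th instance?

The 34th occurrence is 33 intervals after the first: 33 × 10 = 330 days after July 16, 2051.
July has 31 days — 15 days to the end of July leaves 315.
August has 31 days (284 left).
September has 30 days (254 left).
October has 31 days (223 left).
November has 30 days (193 left).
December has 31 days (162 left).
January has 31 days (131 left).
February has 29 days (102 left).
March has 31 days (71 left).
April has 30 days (41 left).
May has 31 days (10 left).
10 days into June → June 10, 2052.

June 10, 2052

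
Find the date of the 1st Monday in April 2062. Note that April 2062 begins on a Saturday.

2062-04-03

April 2062 begins on a Saturday, so the first Monday is April 3 (2 days later).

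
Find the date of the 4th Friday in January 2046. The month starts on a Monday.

January 26, 2046

January 2046 begins on a Monday, so the first Friday is January 5 (4 days later).
The 4th Friday is 3 weeks later: 5 + 21 = 26.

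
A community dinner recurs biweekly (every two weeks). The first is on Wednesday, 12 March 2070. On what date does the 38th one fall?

The 38th occurrence is 37 intervals after the first: 37 × 14 = 518 days after 12 March 2070.
March has 31 days — 19 days to the end of March leaves 499.
From end of March to end of 2070 is 275 days (224 left).
January has 31 days (193 left).
February has 28 days (165 left).
March has 31 days (134 left).
April has 30 days (104 left).
May has 31 days (73 left).
June has 30 days (43 left).
July has 31 days (12 left).
12 days into August → 12 August 2071.

12 August 2071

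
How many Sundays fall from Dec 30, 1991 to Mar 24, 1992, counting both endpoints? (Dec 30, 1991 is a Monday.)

Dec 30, 1991 is a Monday; the first Sunday on or after it is Jan 5, 1992 (6 days later).
From Jan 5, 1992 to Mar 24, 1992: 26 + 29 + 24 = 79 days (rest of Jan, Feb, Mar).
79 ÷ 7 = 11 full weeks with remainder 2, so 11 more Sundays after the first → 12.

12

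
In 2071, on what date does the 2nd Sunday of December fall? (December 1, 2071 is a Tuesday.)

December 13, 2071

December 2071 begins on a Tuesday, so the first Sunday is December 6 (5 days later).
The 2nd Sunday is 1 weeks later: 6 + 7 = 13.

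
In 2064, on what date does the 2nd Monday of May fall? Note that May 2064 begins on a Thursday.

2064-05-12

May 2064 begins on a Thursday, so the first Monday is May 5 (4 days later).
The 2nd Monday is 1 weeks later: 5 + 7 = 12.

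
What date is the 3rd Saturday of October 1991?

19 October 1991

The first Saturday of October 1991 is October 5.
The 3rd Saturday is 2 weeks later: 5 + 14 = 19.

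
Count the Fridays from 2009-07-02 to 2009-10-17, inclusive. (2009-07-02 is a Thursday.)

2009-07-02 is a Thursday; the first Friday on or after it is 2009-07-03 (1 day later).
From 2009-07-03 to 2009-10-17: 28 + 31 + 30 + 17 = 106 days (rest of July, August, September, October).
106 ÷ 7 = 15 full weeks with remainder 1, so 15 more Fridays after the first → 16.

16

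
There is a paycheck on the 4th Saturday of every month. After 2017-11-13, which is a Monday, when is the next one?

November 2017 starts on a Wednesday; its first Saturday is the 4th, so the 4th Saturday is the 25th — 2017-11-25.
2017-11-25 is after 2017-11-13, so that is the next one.

2017-11-25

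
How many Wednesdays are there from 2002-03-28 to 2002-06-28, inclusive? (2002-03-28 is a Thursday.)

2002-03-28 is a Thursday; the first Wednesday on or after it is 2002-04-03 (6 days later).
From 2002-04-03 to 2002-06-28: 27 + 31 + 28 = 86 days (rest of April, May, June).
86 ÷ 7 = 12 full weeks with remainder 2, so 12 more Wednesdays after the first → 13.

13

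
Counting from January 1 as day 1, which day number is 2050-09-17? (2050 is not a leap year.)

Days in months before September: 31 + 28 + 31 + 30 + 31 + 30 + 31 + 31 = 243.
Plus 17 days into September → day 260.

260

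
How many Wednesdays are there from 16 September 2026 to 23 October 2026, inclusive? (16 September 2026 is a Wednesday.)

16 September 2026 is a Wednesday; the first Wednesday on or after it is 16 September 2026.
From 16 September 2026 to 23 October 2026: 14 + 23 = 37 days (rest of September, October).
37 ÷ 7 = 5 full weeks with remainder 2, so 5 more Wednesdays after the first → 6.

6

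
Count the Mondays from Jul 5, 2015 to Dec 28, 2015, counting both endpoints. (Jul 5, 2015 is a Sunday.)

26

Jul 5, 2015 is a Sunday; the first Monday on or after it is Jul 6, 2015 (1 day later).
From Jul 6, 2015 to Dec 28, 2015: 25 + 31 + 30 + 31 + 30 + 28 = 175 days (rest of Jul, Aug, Sep, Oct, Nov, Dec).
175 ÷ 7 = 25 full weeks with remainder 0, so 25 more Mondays after the first → 26.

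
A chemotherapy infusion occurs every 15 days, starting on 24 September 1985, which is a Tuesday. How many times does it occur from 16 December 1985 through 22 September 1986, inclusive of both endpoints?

19

Occurrences land 15·i days after 24 September 1985 for i = 0, 1, 2, …
16 December 1985 is 83 days after the start; 83 ÷ 15 = 5 remainder 8; since the remainder is 8, round up to i = 6. First occurrence in the window: #7 on 23 December 1985 (6×15 = 90 days in).
22 September 1986 is 363 days after the start; 363 ÷ 15 = 24 remainder 3. Last occurrence in the window: #25 on 19 September 1986.
Occurrences #7 through #25: 19 in total.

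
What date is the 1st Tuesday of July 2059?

The first Tuesday of July 2059 is July 1.

2059-07-01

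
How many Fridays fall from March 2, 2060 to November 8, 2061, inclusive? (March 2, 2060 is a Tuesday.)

88

March 2, 2060 is a Tuesday; the first Friday on or after it is March 5, 2060 (3 days later).
From March 5, 2060 to November 8, 2061: 301 + 312 = 613 days (rest of 2060, to November 8, 2061 in 2061).
613 ÷ 7 = 87 full weeks with remainder 4, so 87 more Fridays after the first → 88.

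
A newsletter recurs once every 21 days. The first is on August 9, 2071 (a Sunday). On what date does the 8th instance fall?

January 3, 2072

The 8th occurrence is 7 intervals after the first: 7 × 21 = 147 days after August 9, 2071.
August has 31 days — 22 days to the end of August leaves 125.
September has 30 days (95 left).
October has 31 days (64 left).
November has 30 days (34 left).
December has 31 days (3 left).
3 days into January → January 3, 2072.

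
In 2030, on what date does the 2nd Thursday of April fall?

The first Thursday of April 2030 is April 4.
The 2nd Thursday is 1 weeks later: 4 + 7 = 11.

2030-04-11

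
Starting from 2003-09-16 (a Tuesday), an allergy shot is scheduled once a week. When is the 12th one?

2003-12-02

The 12th occurrence is 11 intervals after the first: 11 × 7 = 77 days after 2003-09-16.
September has 30 days — 14 days to the end of September leaves 63.
October has 31 days (32 left).
November has 30 days (2 left).
2 days into December → 2003-12-02.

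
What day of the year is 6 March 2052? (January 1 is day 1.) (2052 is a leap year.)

Days in months before March: 31 + 29 = 60.
Plus 6 days into March → day 66.

66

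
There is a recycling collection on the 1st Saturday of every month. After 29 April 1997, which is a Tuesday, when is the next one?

April 1997 starts on a Tuesday, so its 1st Saturday is 5 April 1997 (4 days in).
That is not after 29 April 1997, so look at May 1997.
May 1997 starts on a Thursday, so its 1st Saturday is 3 May 1997 (2 days in).

3 May 1997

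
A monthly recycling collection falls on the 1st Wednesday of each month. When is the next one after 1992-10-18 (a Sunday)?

October 1992 starts on a Thursday, so its 1st Wednesday is 1992-10-07 (6 days in).
That is not after 1992-10-18, so look at November 1992.
November 1992 starts on a Sunday, so its 1st Wednesday is 1992-11-04 (3 days in).

1992-11-04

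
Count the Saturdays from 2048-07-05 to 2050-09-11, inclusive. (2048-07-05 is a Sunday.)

2048-07-05 is a Sunday; the first Saturday on or after it is 2048-07-11 (6 days later).
From 2048-07-11 to 2050-09-11: 173 + 365 + 254 = 792 days (rest of 2048, 2049, to 2050-09-11 in 2050).
792 ÷ 7 = 113 full weeks with remainder 1, so 113 more Saturdays after the first → 114.

114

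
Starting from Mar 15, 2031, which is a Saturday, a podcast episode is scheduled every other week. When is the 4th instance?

The 4th occurrence is 3 intervals after the first: 3 × 14 = 42 days after Mar 15, 2031.
Mar has 31 days — 16 days to the end of Mar leaves 26.
26 days into Apr → Apr 26, 2031.

Apr 26, 2031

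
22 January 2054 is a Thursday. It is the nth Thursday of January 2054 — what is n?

4th

Day 22 falls in week ⌈22/7⌉ of the month.
Days 1–7 hold the 1st Thursday, 8–14 the 2nd, 15–21 the 3rd, 22–28 the 4th, 29–31 the 5th.
22 is in the range for the 4th.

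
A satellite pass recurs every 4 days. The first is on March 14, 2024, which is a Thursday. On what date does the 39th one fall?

The 39th occurrence is 38 intervals after the first: 38 × 4 = 152 days after March 14, 2024.
March has 31 days — 17 days to the end of March leaves 135.
April has 30 days (105 left).
May has 31 days (74 left).
June has 30 days (44 left).
July has 31 days (13 left).
13 days into August → August 13, 2024.

August 13, 2024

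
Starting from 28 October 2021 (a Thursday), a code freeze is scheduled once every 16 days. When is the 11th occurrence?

The 11th occurrence is 10 intervals after the first: 10 × 16 = 160 days after 28 October 2021.
October has 31 days — 3 days to the end of October leaves 157.
November has 30 days (127 left).
December has 31 days (96 left).
January has 31 days (65 left).
February has 28 days (37 left).
March has 31 days (6 left).
6 days into April → 6 April 2022.

6 April 2022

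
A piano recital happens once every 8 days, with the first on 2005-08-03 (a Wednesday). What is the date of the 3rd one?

The 3rd occurrence is 2 intervals after the first: 2 × 8 = 16 days after 2005-08-03.
16 days later is 2005-08-19.

2005-08-19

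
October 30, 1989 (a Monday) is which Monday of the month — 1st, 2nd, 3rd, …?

Day 30 falls in week ⌈30/7⌉ of the month.
Days 1–7 hold the 1st Monday, 8–14 the 2nd, 15–21 the 3rd, 22–28 the 4th, 29–31 the 5th.
30 is in the range for the 5th.

5th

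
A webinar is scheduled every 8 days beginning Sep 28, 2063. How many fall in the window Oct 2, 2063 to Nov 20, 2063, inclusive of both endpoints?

Occurrences land 8·i days after Sep 28, 2063 for i = 0, 1, 2, …
Oct 2, 2063 is 4 days after the start; 4 ÷ 8 = 0 remainder 4; since the remainder is 4, round up to i = 1. First occurrence in the window: #2 on Oct 6, 2063 (1×8 = 8 days in).
Nov 20, 2063 is 53 days after the start; 53 ÷ 8 = 6 remainder 5. Last occurrence in the window: #7 on Nov 15, 2063.
Occurrences #2 through #7: 6 in total.

6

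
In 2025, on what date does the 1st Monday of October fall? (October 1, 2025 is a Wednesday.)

October 6, 2025

October 2025 begins on a Wednesday, so the first Monday is October 6 (5 days later).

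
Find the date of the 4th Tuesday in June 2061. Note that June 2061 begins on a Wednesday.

June 28, 2061

June 2061 begins on a Wednesday, so the first Tuesday is June 7 (6 days later).
The 4th Tuesday is 3 weeks later: 7 + 21 = 28.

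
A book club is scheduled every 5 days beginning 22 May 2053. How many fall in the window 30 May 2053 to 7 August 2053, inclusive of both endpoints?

14

Occurrences land 5·i days after 22 May 2053 for i = 0, 1, 2, …
30 May 2053 is 8 days after the start; 8 ÷ 5 = 1 remainder 3; since the remainder is 3, round up to i = 2. First occurrence in the window: #3 on 1 June 2053 (2×5 = 10 days in).
7 August 2053 is 77 days after the start; 77 ÷ 5 = 15 remainder 2. Last occurrence in the window: #16 on 5 August 2053.
Occurrences #3 through #16: 14 in total.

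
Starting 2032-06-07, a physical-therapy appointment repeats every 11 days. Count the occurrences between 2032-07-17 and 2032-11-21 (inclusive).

Occurrences land 11·i days after 2032-06-07 for i = 0, 1, 2, …
2032-07-17 is 40 days after the start; 40 ÷ 11 = 3 remainder 7; since the remainder is 7, round up to i = 4. First occurrence in the window: #5 on 2032-07-21 (4×11 = 44 days in).
2032-11-21 is 167 days after the start; 167 ÷ 11 = 15 remainder 2. Last occurrence in the window: #16 on 2032-11-19.
Occurrences #5 through #16: 12 in total.

12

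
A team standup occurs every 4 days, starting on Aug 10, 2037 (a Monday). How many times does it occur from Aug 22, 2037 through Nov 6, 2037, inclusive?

20

Occurrences land 4·i days after Aug 10, 2037 for i = 0, 1, 2, …
Aug 22, 2037 is 12 days after the start; 12 ÷ 4 = 3 remainder 0. First occurrence in the window: #4 on Aug 22, 2037 (3×4 = 12 days in).
Nov 6, 2037 is 88 days after the start; 88 ÷ 4 = 22 remainder 0. Last occurrence in the window: #23 on Nov 6, 2037.
Occurrences #4 through #23: 20 in total.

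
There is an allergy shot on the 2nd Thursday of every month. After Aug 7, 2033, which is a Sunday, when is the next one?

Aug 2033 starts on a Monday; its first Thursday is the 4th, so the 2nd Thursday is the 11th — Aug 11, 2033.
Aug 11, 2033 is after Aug 7, 2033, so that is the next one.

Aug 11, 2033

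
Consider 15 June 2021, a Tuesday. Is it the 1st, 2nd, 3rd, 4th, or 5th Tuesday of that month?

3rd

Day 15 falls in week ⌈15/7⌉ of the month.
Days 1–7 hold the 1st Tuesday, 8–14 the 2nd, 15–21 the 3rd, 22–28 the 4th, 29–31 the 5th.
15 is in the range for the 3rd.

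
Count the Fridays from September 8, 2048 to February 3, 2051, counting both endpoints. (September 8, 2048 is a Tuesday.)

September 8, 2048 is a Tuesday; the first Friday on or after it is September 11, 2048 (3 days later).
From September 11, 2048 to February 3, 2051: 111 + 365 + 365 + 34 = 875 days (rest of 2048, 2049, 2050, to February 3, 2051 in 2051).
875 ÷ 7 = 125 full weeks with remainder 0, so 125 more Fridays after the first → 126.

126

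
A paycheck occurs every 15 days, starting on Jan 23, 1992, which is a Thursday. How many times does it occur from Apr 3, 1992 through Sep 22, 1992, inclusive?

Occurrences land 15·i days after Jan 23, 1992 for i = 0, 1, 2, …
Apr 3, 1992 is 71 days after the start; 71 ÷ 15 = 4 remainder 11; since the remainder is 11, round up to i = 5. First occurrence in the window: #6 on Apr 7, 1992 (5×15 = 75 days in).
Sep 22, 1992 is 243 days after the start; 243 ÷ 15 = 16 remainder 3. Last occurrence in the window: #17 on Sep 19, 1992.
Occurrences #6 through #17: 12 in total.

12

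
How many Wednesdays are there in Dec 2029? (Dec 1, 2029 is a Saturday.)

4

Dec 1, 2029 is a Saturday; the first Wednesday on or after it is Dec 5, 2029 (4 days later).
From Dec 5, 2029 to Dec 31, 2029 is 31 − 5 = 26 days.
26 ÷ 7 = 3 full weeks with remainder 5, so 3 more Wednesdays after the first → 4.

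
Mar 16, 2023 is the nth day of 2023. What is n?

Days in months before Mar: 31 + 28 = 59.
Plus 16 days into Mar → day 75.

75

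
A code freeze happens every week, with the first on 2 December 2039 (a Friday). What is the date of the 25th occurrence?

18 May 2040

The 25th occurrence is 24 intervals after the first: 24 × 7 = 168 days after 2 December 2039.
December has 31 days — 29 days to the end of December leaves 139.
January has 31 days (108 left).
February has 29 days (79 left).
March has 31 days (48 left).
April has 30 days (18 left).
18 days into May → 18 May 2040.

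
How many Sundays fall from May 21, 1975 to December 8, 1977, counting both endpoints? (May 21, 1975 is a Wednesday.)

May 21, 1975 is a Wednesday; the first Sunday on or after it is May 25, 1975 (4 days later).
From May 25, 1975 to December 8, 1977: 220 + 366 + 342 = 928 days (rest of 1975, 1976, to December 8, 1977 in 1977).
928 ÷ 7 = 132 full weeks with remainder 4, so 132 more Sundays after the first → 133.

133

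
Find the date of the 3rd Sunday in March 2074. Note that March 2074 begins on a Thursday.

March 18, 2074

March 2074 begins on a Thursday, so the first Sunday is March 4 (3 days later).
The 3rd Sunday is 2 weeks later: 4 + 14 = 18.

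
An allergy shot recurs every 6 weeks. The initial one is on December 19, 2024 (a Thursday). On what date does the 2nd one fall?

The 2nd occurrence is 1 interval after the first: 1 × 42 = 42 days after December 19, 2024.
December has 31 days — 12 days to the end of December leaves 30.
30 days into January → January 30, 2025.

January 30, 2025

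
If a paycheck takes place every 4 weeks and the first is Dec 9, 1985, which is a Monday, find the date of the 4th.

Mar 3, 1986

The 4th occurrence is 3 intervals after the first: 3 × 28 = 84 days after Dec 9, 1985.
Dec has 31 days — 22 days to the end of Dec leaves 62.
Jan has 31 days (31 left).
Feb has 28 days (3 left).
3 days into Mar → Mar 3, 1986.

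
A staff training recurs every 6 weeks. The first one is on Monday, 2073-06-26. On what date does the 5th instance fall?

2073-12-11

The 5th occurrence is 4 intervals after the first: 4 × 42 = 168 days after 2073-06-26.
June has 30 days — 4 days to the end of June leaves 164.
July has 31 days (133 left).
August has 31 days (102 left).
September has 30 days (72 left).
October has 31 days (41 left).
November has 30 days (11 left).
11 days into December → 2073-12-11.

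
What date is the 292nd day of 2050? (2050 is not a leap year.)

January has 31 days (292 − 31 = 261 remain).
February has 28 days (261 − 28 = 233 remain).
March has 31 days (233 − 31 = 202 remain).
April has 30 days (202 − 30 = 172 remain).
May has 31 days (172 − 31 = 141 remain).
June has 30 days (141 − 30 = 111 remain).
July has 31 days (111 − 31 = 80 remain).
August has 31 days (80 − 31 = 49 remain).
September has 30 days (49 − 30 = 19 remain).
19 into October → October 19.

19 October 2050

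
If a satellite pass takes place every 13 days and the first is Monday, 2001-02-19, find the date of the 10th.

The 10th occurrence is 9 intervals after the first: 9 × 13 = 117 days after 2001-02-19.
February has 28 days — 9 days to the end of February leaves 108.
March has 31 days (77 left).
April has 30 days (47 left).
May has 31 days (16 left).
16 days into June → 2001-06-16.

2001-06-16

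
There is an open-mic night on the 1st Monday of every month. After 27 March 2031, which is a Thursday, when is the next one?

7 April 2031

March 2031 starts on a Saturday, so its 1st Monday is 3 March 2031 (2 days in).
That is not after 27 March 2031, so look at April 2031.
April 2031 starts on a Tuesday, so its 1st Monday is 7 April 2031 (6 days in).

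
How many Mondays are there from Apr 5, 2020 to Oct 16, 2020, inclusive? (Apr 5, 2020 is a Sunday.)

Apr 5, 2020 is a Sunday; the first Monday on or after it is Apr 6, 2020 (1 day later).
From Apr 6, 2020 to Oct 16, 2020: 24 + 31 + 30 + 31 + 31 + 30 + 16 = 193 days (rest of Apr, May, Jun, Jul, Aug, Sep, Oct).
193 ÷ 7 = 27 full weeks with remainder 4, so 27 more Mondays after the first → 28.

28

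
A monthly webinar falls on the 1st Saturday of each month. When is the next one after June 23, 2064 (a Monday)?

June 2064 starts on a Sunday, so its 1st Saturday is June 7, 2064 (6 days in).
That is not after June 23, 2064, so look at July 2064.
July 2064 starts on a Tuesday, so its 1st Saturday is July 5, 2064 (4 days in).

July 5, 2064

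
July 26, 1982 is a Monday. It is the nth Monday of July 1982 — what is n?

Day 26 falls in week ⌈26/7⌉ of the month.
Days 1–7 hold the 1st Monday, 8–14 the 2nd, 15–21 the 3rd, 22–28 the 4th, 29–31 the 5th.
26 is in the range for the 4th.

4th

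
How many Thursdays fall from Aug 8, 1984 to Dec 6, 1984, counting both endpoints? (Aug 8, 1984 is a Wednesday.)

Aug 8, 1984 is a Wednesday; the first Thursday on or after it is Aug 9, 1984 (1 day later).
From Aug 9, 1984 to Dec 6, 1984: 22 + 30 + 31 + 30 + 6 = 119 days (rest of Aug, Sep, Oct, Nov, Dec).
119 ÷ 7 = 17 full weeks with remainder 0, so 17 more Thursdays after the first → 18.

18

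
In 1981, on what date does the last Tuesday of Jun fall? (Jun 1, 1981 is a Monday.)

Jun 1981 begins on a Monday, so the first Tuesday is Jun 2 (1 day later).
Jun 1981 has 30 days. Adding weeks: 2, 9, 16, 23, 30 — the last one ≤ 30 is the 30th.

Jun 30, 1981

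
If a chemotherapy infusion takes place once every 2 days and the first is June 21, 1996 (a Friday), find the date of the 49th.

The 49th occurrence is 48 intervals after the first: 48 × 2 = 96 days after June 21, 1996.
June has 30 days — 9 days to the end of June leaves 87.
July has 31 days (56 left).
August has 31 days (25 left).
25 days into September → September 25, 1996.

September 25, 1996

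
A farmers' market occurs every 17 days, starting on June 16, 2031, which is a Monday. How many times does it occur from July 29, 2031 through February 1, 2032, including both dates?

Occurrences land 17·i days after June 16, 2031 for i = 0, 1, 2, …
July 29, 2031 is 43 days after the start; 43 ÷ 17 = 2 remainder 9; since the remainder is 9, round up to i = 3. First occurrence in the window: #4 on August 6, 2031 (3×17 = 51 days in).
February 1, 2032 is 230 days after the start; 230 ÷ 17 = 13 remainder 9. Last occurrence in the window: #14 on January 23, 2032.
Occurrences #4 through #14: 11 in total.

11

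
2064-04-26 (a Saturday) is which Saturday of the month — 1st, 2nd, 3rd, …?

4th

Day 26 falls in week ⌈26/7⌉ of the month.
Days 1–7 hold the 1st Saturday, 8–14 the 2nd, 15–21 the 3rd, 22–28 the 4th, 29–31 the 5th.
26 is in the range for the 4th.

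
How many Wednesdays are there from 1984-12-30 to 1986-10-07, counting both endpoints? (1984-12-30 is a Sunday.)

1984-12-30 is a Sunday; the first Wednesday on or after it is 1985-01-02 (3 days later).
From 1985-01-02 to 1986-10-07: 363 + 280 = 643 days (rest of 1985, to 1986-10-07 in 1986).
643 ÷ 7 = 91 full weeks with remainder 6, so 91 more Wednesdays after the first → 92.

92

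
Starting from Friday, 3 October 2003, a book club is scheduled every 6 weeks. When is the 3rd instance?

The 3rd occurrence is 2 intervals after the first: 2 × 42 = 84 days after 3 October 2003.
October has 31 days — 28 days to the end of October leaves 56.
November has 30 days (26 left).
26 days into December → 26 December 2003.

26 December 2003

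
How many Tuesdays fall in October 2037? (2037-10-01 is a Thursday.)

4

2037-10-01 is a Thursday; the first Tuesday on or after it is 2037-10-06 (5 days later).
From 2037-10-06 to 2037-10-31 is 31 − 6 = 25 days.
25 ÷ 7 = 3 full weeks with remainder 4, so 3 more Tuesdays after the first → 4.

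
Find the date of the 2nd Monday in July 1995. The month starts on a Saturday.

July 1995 begins on a Saturday, so the first Monday is July 3 (2 days later).
The 2nd Monday is 1 weeks later: 3 + 7 = 10.

July 10, 1995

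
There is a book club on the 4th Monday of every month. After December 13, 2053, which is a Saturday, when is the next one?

December 22, 2053

December 2053 starts on a Monday; its first Monday is the 1st, so the 4th Monday is the 22nd — December 22, 2053.
December 22, 2053 is after December 13, 2053, so that is the next one.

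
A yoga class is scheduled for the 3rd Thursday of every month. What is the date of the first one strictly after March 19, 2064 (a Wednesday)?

March 20, 2064

March 2064 starts on a Saturday; its first Thursday is the 6th, so the 3rd Thursday is the 20th — March 20, 2064.
March 20, 2064 is after March 19, 2064, so that is the next one.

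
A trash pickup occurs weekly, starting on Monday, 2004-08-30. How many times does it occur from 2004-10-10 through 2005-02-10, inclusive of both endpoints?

18

Occurrences land 7·i days after 2004-08-30 for i = 0, 1, 2, …
2004-10-10 is 41 days after the start; 41 ÷ 7 = 5 remainder 6; since the remainder is 6, round up to i = 6. First occurrence in the window: #7 on 2004-10-11 (6×7 = 42 days in).
2005-02-10 is 164 days after the start; 164 ÷ 7 = 23 remainder 3. Last occurrence in the window: #24 on 2005-02-07.
Occurrences #7 through #24: 18 in total.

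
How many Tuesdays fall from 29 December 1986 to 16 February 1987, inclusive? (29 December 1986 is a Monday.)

29 December 1986 is a Monday; the first Tuesday on or after it is 30 December 1986 (1 day later).
From 30 December 1986 to 16 February 1987: 1 + 31 + 16 = 48 days (rest of December, January, February).
48 ÷ 7 = 6 full weeks with remainder 6, so 6 more Tuesdays after the first → 7.

7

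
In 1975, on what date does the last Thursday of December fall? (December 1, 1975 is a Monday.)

25 December 1975

December 1975 begins on a Monday, so the first Thursday is December 4 (3 days later).
December 1975 has 31 days. Adding weeks: 4, 11, 18, 25 — the last one ≤ 31 is the 25th.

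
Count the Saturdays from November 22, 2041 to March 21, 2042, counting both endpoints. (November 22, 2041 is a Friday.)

17

November 22, 2041 is a Friday; the first Saturday on or after it is November 23, 2041 (1 day later).
From November 23, 2041 to March 21, 2042: 7 + 31 + 31 + 28 + 21 = 118 days (rest of November, December, January, February, March).
118 ÷ 7 = 16 full weeks with remainder 6, so 16 more Saturdays after the first → 17.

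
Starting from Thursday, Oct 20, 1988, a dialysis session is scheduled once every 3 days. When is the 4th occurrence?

The 4th occurrence is 3 intervals after the first: 3 × 3 = 9 days after Oct 20, 1988.
9 days later is Oct 29, 1988.

Oct 29, 1988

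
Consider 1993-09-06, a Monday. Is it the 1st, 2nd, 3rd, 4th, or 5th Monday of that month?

1st

Day 6 falls in week ⌈6/7⌉ of the month.
Days 1–7 hold the 1st Monday, 8–14 the 2nd, 15–21 the 3rd, 22–28 the 4th, 29–31 the 5th.
6 is in the range for the 1st.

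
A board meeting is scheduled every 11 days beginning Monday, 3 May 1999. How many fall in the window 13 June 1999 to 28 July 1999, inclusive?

4

Occurrences land 11·i days after 3 May 1999 for i = 0, 1, 2, …
13 June 1999 is 41 days after the start; 41 ÷ 11 = 3 remainder 8; since the remainder is 8, round up to i = 4. First occurrence in the window: #5 on 16 June 1999 (4×11 = 44 days in).
28 July 1999 is 86 days after the start; 86 ÷ 11 = 7 remainder 9. Last occurrence in the window: #8 on 19 July 1999.
Occurrences #5 through #8: 4 in total.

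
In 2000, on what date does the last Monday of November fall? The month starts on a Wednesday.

27 November 2000

November 2000 begins on a Wednesday, so the first Monday is November 6 (5 days later).
November 2000 has 30 days. Adding weeks: 6, 13, 20, 27 — the last one ≤ 30 is the 27th.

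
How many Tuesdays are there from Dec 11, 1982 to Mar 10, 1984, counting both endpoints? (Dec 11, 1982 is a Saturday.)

Dec 11, 1982 is a Saturday; the first Tuesday on or after it is Dec 14, 1982 (3 days later).
From Dec 14, 1982 to Mar 10, 1984: 17 + 365 + 70 = 452 days (rest of 1982, 1983, to Mar 10, 1984 in 1984).
452 ÷ 7 = 64 full weeks with remainder 4, so 64 more Tuesdays after the first → 65.

65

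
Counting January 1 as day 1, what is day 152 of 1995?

January has 31 days (152 − 31 = 121 remain).
February has 28 days (121 − 28 = 93 remain).
March has 31 days (93 − 31 = 62 remain).
April has 30 days (62 − 30 = 32 remain).
May has 31 days (32 − 31 = 1 remain).
1 into June → June 1.

1 June 1995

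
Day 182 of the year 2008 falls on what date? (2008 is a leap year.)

January has 31 days (182 − 31 = 151 remain).
February has 29 days (151 − 29 = 122 remain).
March has 31 days (122 − 31 = 91 remain).
April has 30 days (91 − 30 = 61 remain).
May has 31 days (61 − 31 = 30 remain).
30 into June → June 30.

30 June 2008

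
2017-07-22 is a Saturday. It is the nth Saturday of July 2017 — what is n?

Day 22 falls in week ⌈22/7⌉ of the month.
Days 1–7 hold the 1st Saturday, 8–14 the 2nd, 15–21 the 3rd, 22–28 the 4th, 29–31 the 5th.
22 is in the range for the 4th.

4th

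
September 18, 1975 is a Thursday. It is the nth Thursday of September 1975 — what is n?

Day 18 falls in week ⌈18/7⌉ of the month.
Days 1–7 hold the 1st Thursday, 8–14 the 2nd, 15–21 the 3rd, 22–28 the 4th, 29–31 the 5th.
18 is in the range for the 3rd.

3rd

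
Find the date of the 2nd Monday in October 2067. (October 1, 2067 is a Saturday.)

October 2067 begins on a Saturday, so the first Monday is October 3 (2 days later).
The 2nd Monday is 1 weeks later: 3 + 7 = 10.

10 October 2067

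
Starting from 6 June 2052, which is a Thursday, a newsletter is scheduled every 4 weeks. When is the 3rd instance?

1 August 2052

The 3rd occurrence is 2 intervals after the first: 2 × 28 = 56 days after 6 June 2052.
June has 30 days — 24 days to the end of June leaves 32.
July has 31 days (1 left).
1 day into August → 1 August 2052.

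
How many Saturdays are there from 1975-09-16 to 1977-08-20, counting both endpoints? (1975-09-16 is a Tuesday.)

101

1975-09-16 is a Tuesday; the first Saturday on or after it is 1975-09-20 (4 days later).
From 1975-09-20 to 1977-08-20: 102 + 366 + 232 = 700 days (rest of 1975, 1976, to 1977-08-20 in 1977).
700 ÷ 7 = 100 full weeks with remainder 0, so 100 more Saturdays after the first → 101.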